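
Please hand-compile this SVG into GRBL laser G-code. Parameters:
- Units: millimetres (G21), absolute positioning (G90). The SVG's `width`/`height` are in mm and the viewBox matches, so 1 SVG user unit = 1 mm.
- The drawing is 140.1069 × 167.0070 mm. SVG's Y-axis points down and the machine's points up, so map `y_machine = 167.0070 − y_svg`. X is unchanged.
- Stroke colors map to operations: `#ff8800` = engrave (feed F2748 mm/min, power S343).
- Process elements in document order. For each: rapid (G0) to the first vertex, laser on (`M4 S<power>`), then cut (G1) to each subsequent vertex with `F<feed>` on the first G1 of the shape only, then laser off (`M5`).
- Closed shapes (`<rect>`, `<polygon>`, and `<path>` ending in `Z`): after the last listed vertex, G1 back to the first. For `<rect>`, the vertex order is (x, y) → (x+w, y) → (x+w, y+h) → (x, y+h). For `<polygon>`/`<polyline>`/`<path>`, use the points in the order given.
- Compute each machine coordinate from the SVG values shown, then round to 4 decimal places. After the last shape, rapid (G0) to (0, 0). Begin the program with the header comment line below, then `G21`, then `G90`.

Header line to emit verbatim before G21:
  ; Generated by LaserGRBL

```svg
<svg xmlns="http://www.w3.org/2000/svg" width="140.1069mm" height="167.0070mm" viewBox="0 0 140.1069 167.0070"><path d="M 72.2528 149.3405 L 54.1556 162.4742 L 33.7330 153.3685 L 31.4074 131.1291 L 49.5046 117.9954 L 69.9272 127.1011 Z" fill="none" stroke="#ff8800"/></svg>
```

; Generated by LaserGRBL
G21
G90
G0 X72.2528 Y17.6665
M4 S343
G1 X54.1556 Y4.5328 F2748
G1 X33.7330 Y13.6385
G1 X31.4074 Y35.8779
G1 X49.5046 Y49.0116
G1 X69.9272 Y39.9059
G1 X72.2528 Y17.6665
M5
G0 X0.0000 Y0.0000

viewBox `0 0 140.1069 167.0070` with mm width/height → 1 unit = 1 mm. Flip: y_m = 167.0070 − y_svg.

**Shape 1** — `<path>` regular polygon, stroke `#ff8800` → engrave (S343, F2748). Machine vertices: (72.2528,17.6665) → (54.1556,4.5328) → (33.7330,13.6385) → (31.4074,35.8779) → (49.5046,49.0116) → (69.9272,39.9059) → (72.2528,17.6665). Closed: final G1 returns to the first vertex.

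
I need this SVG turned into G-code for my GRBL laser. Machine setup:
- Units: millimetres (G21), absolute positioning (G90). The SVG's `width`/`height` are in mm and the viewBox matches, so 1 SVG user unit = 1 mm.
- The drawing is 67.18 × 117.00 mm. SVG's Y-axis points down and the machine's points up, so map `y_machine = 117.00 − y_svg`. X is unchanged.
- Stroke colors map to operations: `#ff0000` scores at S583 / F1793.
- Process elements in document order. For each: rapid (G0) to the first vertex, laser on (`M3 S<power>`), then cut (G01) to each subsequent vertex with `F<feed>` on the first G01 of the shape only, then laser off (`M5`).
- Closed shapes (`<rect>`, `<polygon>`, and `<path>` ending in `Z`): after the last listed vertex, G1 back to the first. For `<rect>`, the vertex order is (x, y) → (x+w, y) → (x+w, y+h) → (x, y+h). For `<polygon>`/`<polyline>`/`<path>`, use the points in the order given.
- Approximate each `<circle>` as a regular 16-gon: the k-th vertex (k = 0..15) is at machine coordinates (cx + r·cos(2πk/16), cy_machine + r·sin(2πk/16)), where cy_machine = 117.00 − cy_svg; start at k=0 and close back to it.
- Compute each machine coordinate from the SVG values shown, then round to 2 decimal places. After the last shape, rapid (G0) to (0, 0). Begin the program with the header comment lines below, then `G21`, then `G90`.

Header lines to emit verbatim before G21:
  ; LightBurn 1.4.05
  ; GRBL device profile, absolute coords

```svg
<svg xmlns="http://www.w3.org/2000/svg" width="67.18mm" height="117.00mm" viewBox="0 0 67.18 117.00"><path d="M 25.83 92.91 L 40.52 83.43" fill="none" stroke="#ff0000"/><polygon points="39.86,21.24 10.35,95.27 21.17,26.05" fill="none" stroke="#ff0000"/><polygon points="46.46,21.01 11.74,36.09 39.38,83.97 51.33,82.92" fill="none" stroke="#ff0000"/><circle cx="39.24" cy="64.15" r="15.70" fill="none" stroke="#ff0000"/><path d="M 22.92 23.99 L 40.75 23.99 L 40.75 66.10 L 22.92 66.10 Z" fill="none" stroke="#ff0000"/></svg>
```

; LightBurn 1.4.05
; GRBL device profile, absolute coords
G21
G90
G0 X25.83 Y24.09
M3 S583
G01 X40.52 Y33.57 F1793
M5
G0 X39.86 Y95.76
M3 S583
G01 X10.35 Y21.73 F1793
G01 X21.17 Y90.95
G01 X39.86 Y95.76
M5
G0 X46.46 Y95.99
M3 S583
G01 X11.74 Y80.91 F1793
G01 X39.38 Y33.03
G01 X51.33 Y34.08
G01 X46.46 Y95.99
M5
G0 X54.94 Y52.85
M3 S583
G01 X53.74 Y58.86 F1793
G01 X50.34 Y63.95
G01 X45.25 Y67.35
G01 X39.24 Y68.55
G01 X33.23 Y67.35
G01 X28.14 Y63.95
G01 X24.74 Y58.86
G01 X23.54 Y52.85
G01 X24.74 Y46.84
G01 X28.14 Y41.75
G01 X33.23 Y38.35
G01 X39.24 Y37.15
G01 X45.25 Y38.35
G01 X50.34 Y41.75
G01 X53.74 Y46.84
G01 X54.94 Y52.85
M5
G0 X22.92 Y93.01
M3 S583
G01 X40.75 Y93.01 F1793
G01 X40.75 Y50.90
G01 X22.92 Y50.90
G01 X22.92 Y93.01
M5
G0 X0.00 Y0.00

1 u = 1 mm; y_m = 117.00 − y.

[1] `<path>` line segment, #ff0000→score S583 F1793: (25.83,24.09) → (40.52,33.57)

[2] `<polygon>` closed polygon, #ff0000→score S583 F1793: (39.86,95.76) → (10.35,21.73) → (21.17,90.95) → (39.86,95.76) (closed)

[3] `<polygon>` closed polygon, #ff0000→score S583 F1793: (46.46,95.99) → (11.74,80.91) → (39.38,33.03) → (51.33,34.08) → (46.46,95.99) (closed)

[4] `<circle>` circle, #ff0000→score S583 F1793: (54.94,52.85) → (53.74,58.86) → (50.34,63.95) → (45.25,67.35) → (39.24,68.55) → (33.23,67.35) → (28.14,63.95) → (24.74,58.86) → (23.54,52.85) → (24.74,46.84) → (28.14,41.75) → (33.23,38.35) → (39.24,37.15) → (45.25,38.35) → (50.34,41.75) → (53.74,46.84) → (54.94,52.85) (closed)

[5] `<path>` rectangle, #ff0000→score S583 F1793: (22.92,93.01) → (40.75,93.01) → (40.75,50.90) → (22.92,50.90) → (22.92,93.01) (closed)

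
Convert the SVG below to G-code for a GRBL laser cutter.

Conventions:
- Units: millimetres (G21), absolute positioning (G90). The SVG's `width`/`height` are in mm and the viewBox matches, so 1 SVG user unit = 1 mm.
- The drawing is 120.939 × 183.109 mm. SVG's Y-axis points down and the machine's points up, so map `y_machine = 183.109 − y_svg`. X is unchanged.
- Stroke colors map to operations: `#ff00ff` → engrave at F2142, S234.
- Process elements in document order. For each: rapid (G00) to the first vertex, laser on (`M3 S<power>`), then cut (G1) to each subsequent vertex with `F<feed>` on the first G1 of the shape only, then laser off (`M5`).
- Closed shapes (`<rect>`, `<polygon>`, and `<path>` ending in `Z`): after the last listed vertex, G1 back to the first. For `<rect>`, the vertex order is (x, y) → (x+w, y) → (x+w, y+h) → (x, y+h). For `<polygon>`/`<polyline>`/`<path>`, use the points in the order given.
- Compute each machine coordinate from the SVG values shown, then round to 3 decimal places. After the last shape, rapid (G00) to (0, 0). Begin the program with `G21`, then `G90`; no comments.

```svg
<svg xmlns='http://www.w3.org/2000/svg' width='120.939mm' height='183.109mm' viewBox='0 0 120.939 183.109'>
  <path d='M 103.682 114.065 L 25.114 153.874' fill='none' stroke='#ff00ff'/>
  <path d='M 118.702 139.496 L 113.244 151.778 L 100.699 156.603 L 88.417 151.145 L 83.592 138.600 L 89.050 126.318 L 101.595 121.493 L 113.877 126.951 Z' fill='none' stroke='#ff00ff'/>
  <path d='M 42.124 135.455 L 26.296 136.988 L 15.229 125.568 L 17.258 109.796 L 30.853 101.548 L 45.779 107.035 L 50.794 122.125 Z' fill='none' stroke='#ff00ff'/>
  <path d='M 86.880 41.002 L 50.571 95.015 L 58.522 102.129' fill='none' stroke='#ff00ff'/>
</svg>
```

1 u = 1 mm; y_m = 183.109 − y.

[1] `<path>` line segment, #ff00ff→engrave S234 F2142: (103.682,69.044) → (25.114,29.235)

[2] `<path>` regular polygon, #ff00ff→engrave S234 F2142: (118.702,43.613) → (113.244,31.331) → (100.699,26.506) → (88.417,31.964) → (83.592,44.509) → (89.050,56.791) → (101.595,61.616) → (113.877,56.158) → (118.702,43.613) (closed)

[3] `<path>` regular polygon, #ff00ff→engrave S234 F2142: (42.124,47.654) → (26.296,46.121) → (15.229,57.541) → (17.258,73.313) → (30.853,81.561) → (45.779,76.074) → (50.794,60.984) → (42.124,47.654) (closed)

[4] `<path>` open polyline, #ff00ff→engrave S234 F2142: (86.880,142.107) → (50.571,88.094) → (58.522,80.980)

G21
G90
G00 X103.682 Y69.044
M3 S234
G1 X25.114 Y29.235 F2142
M5
G00 X118.702 Y43.613
M3 S234
G1 X113.244 Y31.331 F2142
G1 X100.699 Y26.506
G1 X88.417 Y31.964
G1 X83.592 Y44.509
G1 X89.050 Y56.791
G1 X101.595 Y61.616
G1 X113.877 Y56.158
G1 X118.702 Y43.613
M5
G00 X42.124 Y47.654
M3 S234
G1 X26.296 Y46.121 F2142
G1 X15.229 Y57.541
G1 X17.258 Y73.313
G1 X30.853 Y81.561
G1 X45.779 Y76.074
G1 X50.794 Y60.984
G1 X42.124 Y47.654
M5
G00 X86.880 Y142.107
M3 S234
G1 X50.571 Y88.094 F2142
G1 X58.522 Y80.980
M5
G00 X0.000 Y0.000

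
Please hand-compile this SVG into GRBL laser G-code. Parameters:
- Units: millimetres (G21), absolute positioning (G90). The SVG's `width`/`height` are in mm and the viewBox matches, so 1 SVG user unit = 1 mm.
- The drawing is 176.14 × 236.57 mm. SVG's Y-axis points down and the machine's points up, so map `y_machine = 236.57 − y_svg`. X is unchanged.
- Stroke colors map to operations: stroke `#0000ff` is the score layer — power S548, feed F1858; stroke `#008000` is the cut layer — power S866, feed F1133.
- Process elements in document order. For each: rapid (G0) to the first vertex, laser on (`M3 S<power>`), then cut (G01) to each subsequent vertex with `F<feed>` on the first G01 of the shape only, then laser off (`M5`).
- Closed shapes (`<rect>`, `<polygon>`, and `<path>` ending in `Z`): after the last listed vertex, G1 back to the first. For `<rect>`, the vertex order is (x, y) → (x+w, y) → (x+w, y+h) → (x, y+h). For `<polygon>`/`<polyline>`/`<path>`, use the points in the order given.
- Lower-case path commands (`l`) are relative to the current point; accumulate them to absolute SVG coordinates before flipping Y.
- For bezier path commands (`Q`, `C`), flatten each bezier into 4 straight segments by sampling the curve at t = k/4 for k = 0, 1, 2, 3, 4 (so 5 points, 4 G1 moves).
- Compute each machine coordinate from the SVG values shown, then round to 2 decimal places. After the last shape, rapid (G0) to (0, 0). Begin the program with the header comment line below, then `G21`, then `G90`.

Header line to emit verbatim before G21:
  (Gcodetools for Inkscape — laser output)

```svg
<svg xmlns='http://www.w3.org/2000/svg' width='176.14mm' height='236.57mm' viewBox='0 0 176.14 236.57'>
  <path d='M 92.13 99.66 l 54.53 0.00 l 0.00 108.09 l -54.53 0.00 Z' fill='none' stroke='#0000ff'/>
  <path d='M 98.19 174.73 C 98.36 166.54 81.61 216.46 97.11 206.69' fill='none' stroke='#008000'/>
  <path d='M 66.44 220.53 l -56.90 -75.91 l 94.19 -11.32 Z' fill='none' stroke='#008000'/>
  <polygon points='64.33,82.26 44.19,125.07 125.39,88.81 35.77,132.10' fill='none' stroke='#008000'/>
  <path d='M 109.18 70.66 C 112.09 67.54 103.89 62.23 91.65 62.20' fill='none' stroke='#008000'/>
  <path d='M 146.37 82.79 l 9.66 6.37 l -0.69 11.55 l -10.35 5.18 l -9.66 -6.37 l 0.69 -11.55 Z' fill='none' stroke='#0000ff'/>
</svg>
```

viewBox `0 0 176.14 236.57` with mm width/height → 1 unit = 1 mm. Flip: y_m = 236.57 − y_svg.

**Shape 1** — `<path>` rectangle, stroke `#0000ff` → score (S548, F1858). Machine vertices: (92.13,136.91) → (146.66,136.91) → (146.66,28.82) → (92.13,28.82) → (92.13,136.91). Closed: final G1 returns to the first vertex.

**Shape 2** — `<path>` cubic bezier, stroke `#008000` → cut (S866, F1133). Control points (SVG): P0=(98.19,174.73), P1=(98.36,166.54), P2=(81.61,216.46), P3=(97.11,206.69); sampled at t=k/4. Machine vertices: (98.19,61.84) → (95.91,58.93) → (91.90,45.27) → (90.76,31.90) → (97.11,29.88). Open path.

**Shape 3** — `<path>` regular polygon, stroke `#008000` → cut (S866, F1133). Machine vertices: (66.44,16.04) → (9.54,91.95) → (103.73,103.27) → (66.44,16.04). Closed: final G1 returns to the first vertex.

**Shape 4** — `<polygon>` closed polygon, stroke `#008000` → cut (S866, F1133). Machine vertices: (64.33,154.31) → (44.19,111.50) → (125.39,147.76) → (35.77,104.47) → (64.33,154.31). Closed: final G1 returns to the first vertex.

**Shape 5** — `<path>` cubic bezier, stroke `#008000` → cut (S866, F1133). Control points (SVG): P0=(109.18,70.66), P1=(112.09,67.54), P2=(103.89,62.23), P3=(91.65,62.20); sampled at t=k/4. Machine vertices: (109.18,165.91) → (109.39,168.54) → (106.10,171.30) → (99.96,173.47) → (91.65,174.37). Open path.

**Shape 6** — `<path>` regular polygon, stroke `#0000ff` → score (S548, F1858). Machine vertices: (146.37,153.78) → (156.03,147.41) → (155.34,135.86) → (144.99,130.68) → (135.33,137.05) → (136.02,148.60) → (146.37,153.78). Closed: final G1 returns to the first vertex.

(Gcodetools for Inkscape — laser output)
G21
G90
G0 X92.13 Y136.91
M3 S548
G01 X146.66 Y136.91 F1858
G01 X146.66 Y28.82
G01 X92.13 Y28.82
G01 X92.13 Y136.91
M5
G0 X98.19 Y61.84
M3 S866
G01 X95.91 Y58.93 F1133
G01 X91.90 Y45.27
G01 X90.76 Y31.90
G01 X97.11 Y29.88
M5
G0 X66.44 Y16.04
M3 S866
G01 X9.54 Y91.95 F1133
G01 X103.73 Y103.27
G01 X66.44 Y16.04
M5
G0 X64.33 Y154.31
M3 S866
G01 X44.19 Y111.50 F1133
G01 X125.39 Y147.76
G01 X35.77 Y104.47
G01 X64.33 Y154.31
M5
G0 X109.18 Y165.91
M3 S866
G01 X109.39 Y168.54 F1133
G01 X106.10 Y171.30
G01 X99.96 Y173.47
G01 X91.65 Y174.37
M5
G0 X146.37 Y153.78
M3 S548
G01 X156.03 Y147.41 F1858
G01 X155.34 Y135.86
G01 X144.99 Y130.68
G01 X135.33 Y137.05
G01 X136.02 Y148.60
G01 X146.37 Y153.78
M5
G0 X0.00 Y0.00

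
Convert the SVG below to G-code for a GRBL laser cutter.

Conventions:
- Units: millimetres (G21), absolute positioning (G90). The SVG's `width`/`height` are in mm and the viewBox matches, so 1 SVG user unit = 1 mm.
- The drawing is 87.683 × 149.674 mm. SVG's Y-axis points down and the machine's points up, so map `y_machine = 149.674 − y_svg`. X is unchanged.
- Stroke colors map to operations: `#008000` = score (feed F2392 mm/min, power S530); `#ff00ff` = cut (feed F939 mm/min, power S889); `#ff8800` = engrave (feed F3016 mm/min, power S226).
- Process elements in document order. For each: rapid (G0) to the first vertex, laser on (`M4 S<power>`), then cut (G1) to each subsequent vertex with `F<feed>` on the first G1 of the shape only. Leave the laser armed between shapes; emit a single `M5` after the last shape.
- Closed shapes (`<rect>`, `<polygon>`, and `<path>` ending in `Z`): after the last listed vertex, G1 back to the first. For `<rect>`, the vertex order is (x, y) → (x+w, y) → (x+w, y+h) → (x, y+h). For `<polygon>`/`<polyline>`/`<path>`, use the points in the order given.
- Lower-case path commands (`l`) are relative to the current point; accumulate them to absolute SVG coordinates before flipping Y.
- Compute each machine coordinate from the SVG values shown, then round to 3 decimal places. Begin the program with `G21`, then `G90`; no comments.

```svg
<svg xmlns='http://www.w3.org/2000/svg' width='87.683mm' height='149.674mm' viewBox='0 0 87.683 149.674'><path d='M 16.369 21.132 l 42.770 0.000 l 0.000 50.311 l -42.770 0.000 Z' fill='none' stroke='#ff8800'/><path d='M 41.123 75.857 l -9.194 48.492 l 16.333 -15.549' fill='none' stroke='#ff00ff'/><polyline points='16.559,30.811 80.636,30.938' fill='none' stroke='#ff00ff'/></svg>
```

1 u = 1 mm; y_m = 149.674 − y.

[1] `<path>` rectangle, #ff8800→engrave S226 F3016: (16.369,128.542) → (59.139,128.542) → (59.139,78.231) → (16.369,78.231) → (16.369,128.542) (closed)

[2] `<path>` open polyline, #ff00ff→cut S889 F939: (41.123,73.817) → (31.929,25.325) → (48.262,40.874)

[3] `<polyline>` line segment, #ff00ff→cut S889 F939: (16.559,118.863) → (80.636,118.736)

G21
G90
G0 X16.369 Y128.542
M4 S226
G1 X59.139 Y128.542 F3016
G1 X59.139 Y78.231
G1 X16.369 Y78.231
G1 X16.369 Y128.542
G0 X41.123 Y73.817
M4 S889
G1 X31.929 Y25.325 F939
G1 X48.262 Y40.874
G0 X16.559 Y118.863
M4 S889
G1 X80.636 Y118.736 F939
M5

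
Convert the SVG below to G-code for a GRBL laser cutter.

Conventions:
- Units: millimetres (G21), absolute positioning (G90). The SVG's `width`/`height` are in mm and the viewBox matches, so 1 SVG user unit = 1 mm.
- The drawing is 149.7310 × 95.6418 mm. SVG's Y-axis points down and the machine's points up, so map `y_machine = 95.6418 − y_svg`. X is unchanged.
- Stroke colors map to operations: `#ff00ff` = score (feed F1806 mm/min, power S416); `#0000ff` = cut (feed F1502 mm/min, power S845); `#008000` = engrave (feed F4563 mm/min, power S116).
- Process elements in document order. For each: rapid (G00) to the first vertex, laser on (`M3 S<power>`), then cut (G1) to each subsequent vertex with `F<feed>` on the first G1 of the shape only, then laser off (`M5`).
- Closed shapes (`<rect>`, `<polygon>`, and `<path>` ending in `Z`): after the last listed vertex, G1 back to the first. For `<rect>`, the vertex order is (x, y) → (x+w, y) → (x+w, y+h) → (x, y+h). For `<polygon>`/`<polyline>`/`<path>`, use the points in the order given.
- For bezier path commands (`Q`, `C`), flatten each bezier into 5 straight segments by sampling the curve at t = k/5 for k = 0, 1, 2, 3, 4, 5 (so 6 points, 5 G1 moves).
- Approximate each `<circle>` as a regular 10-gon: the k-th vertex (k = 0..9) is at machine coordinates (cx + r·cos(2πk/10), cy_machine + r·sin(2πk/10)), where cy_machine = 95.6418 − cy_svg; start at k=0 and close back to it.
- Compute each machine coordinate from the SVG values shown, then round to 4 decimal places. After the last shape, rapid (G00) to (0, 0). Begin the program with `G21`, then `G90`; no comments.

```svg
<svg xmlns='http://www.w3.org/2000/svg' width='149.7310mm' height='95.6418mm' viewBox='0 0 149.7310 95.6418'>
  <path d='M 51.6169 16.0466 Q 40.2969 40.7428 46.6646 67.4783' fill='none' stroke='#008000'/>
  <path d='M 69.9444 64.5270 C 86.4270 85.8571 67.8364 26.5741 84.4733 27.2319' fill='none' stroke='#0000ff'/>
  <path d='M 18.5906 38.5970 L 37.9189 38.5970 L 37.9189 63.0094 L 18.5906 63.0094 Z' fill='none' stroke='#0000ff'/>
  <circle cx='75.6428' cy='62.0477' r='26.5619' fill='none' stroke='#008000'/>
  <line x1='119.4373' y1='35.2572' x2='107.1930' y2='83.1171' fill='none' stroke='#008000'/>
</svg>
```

G21
G90
G00 X51.6169 Y79.5952
M3 S116
G1 X47.7964 Y69.6351 F4563
G1 X45.3909 Y59.5120
G1 X44.4005 Y49.2256
G1 X44.8250 Y38.7761
G1 X46.6646 Y28.1635
M5
G00 X69.9444 Y31.1148
M3 S845
G1 X76.1876 Y26.8659 F1502
G1 X77.3876 Y35.2175
G1 X76.9190 Y49.4231
G1 X78.1561 Y62.7361
G1 X84.4733 Y68.4099
M5
G00 X18.5906 Y57.0448
M3 S845
G1 X37.9189 Y57.0448 F1502
G1 X37.9189 Y32.6324
G1 X18.5906 Y32.6324
G1 X18.5906 Y57.0448
M5
G00 X102.2047 Y33.5941
M3 S116
G1 X97.1318 Y49.2068 F4563
G1 X83.8509 Y58.8560
G1 X67.4347 Y58.8560
G1 X54.1538 Y49.2068
G1 X49.0809 Y33.5941
G1 X54.1538 Y17.9814
G1 X67.4347 Y8.3322
G1 X83.8509 Y8.3322
G1 X97.1318 Y17.9814
G1 X102.2047 Y33.5941
M5
G00 X119.4373 Y60.3846
M3 S116
G1 X107.1930 Y12.5247 F4563
M5
G00 X0.0000 Y0.0000

viewBox `0 0 149.7310 95.6418` with mm width/height → 1 unit = 1 mm. Flip: y_m = 95.6418 − y_svg.

**Shape 1** — `<path>` quadratic bezier, stroke `#008000` → engrave (S116, F4563). Control points (SVG): P0=(51.6169,16.0466), P1=(40.2969,40.7428), P2=(46.6646,67.4783); sampled at t=k/5. Machine vertices: (51.6169,79.5952) → (47.7964,69.6351) → (45.3909,59.5120) → (44.4005,49.2256) → (44.8250,38.7761) → (46.6646,28.1635). Open path.

**Shape 2** — `<path>` cubic bezier, stroke `#0000ff` → cut (S845, F1502). Control points (SVG): P0=(69.9444,64.5270), P1=(86.4270,85.8571), P2=(67.8364,26.5741), P3=(84.4733,27.2319); sampled at t=k/5. Machine vertices: (69.9444,31.1148) → (76.1876,26.8659) → (77.3876,35.2175) → (76.9190,49.4231) → (78.1561,62.7361) → (84.4733,68.4099). Open path.

**Shape 3** — `<path>` rectangle, stroke `#0000ff` → cut (S845, F1502). Machine vertices: (18.5906,57.0448) → (37.9189,57.0448) → (37.9189,32.6324) → (18.5906,32.6324) → (18.5906,57.0448). Closed: final G1 returns to the first vertex.

**Shape 4** — `<circle>` circle, stroke `#008000` → engrave (S116, F4563). Machine vertices: (102.2047,33.5941) → (97.1318,49.2068) → (83.8509,58.8560) → (67.4347,58.8560) → (54.1538,49.2068) → (49.0809,33.5941) → (54.1538,17.9814) → (67.4347,8.3322) → (83.8509,8.3322) → (97.1318,17.9814) → (102.2047,33.5941). Closed: final G1 returns to the first vertex.

**Shape 5** — `<line>` line segment, stroke `#008000` → engrave (S116, F4563). Machine vertices: (119.4373,60.3846) → (107.1930,12.5247). Open path.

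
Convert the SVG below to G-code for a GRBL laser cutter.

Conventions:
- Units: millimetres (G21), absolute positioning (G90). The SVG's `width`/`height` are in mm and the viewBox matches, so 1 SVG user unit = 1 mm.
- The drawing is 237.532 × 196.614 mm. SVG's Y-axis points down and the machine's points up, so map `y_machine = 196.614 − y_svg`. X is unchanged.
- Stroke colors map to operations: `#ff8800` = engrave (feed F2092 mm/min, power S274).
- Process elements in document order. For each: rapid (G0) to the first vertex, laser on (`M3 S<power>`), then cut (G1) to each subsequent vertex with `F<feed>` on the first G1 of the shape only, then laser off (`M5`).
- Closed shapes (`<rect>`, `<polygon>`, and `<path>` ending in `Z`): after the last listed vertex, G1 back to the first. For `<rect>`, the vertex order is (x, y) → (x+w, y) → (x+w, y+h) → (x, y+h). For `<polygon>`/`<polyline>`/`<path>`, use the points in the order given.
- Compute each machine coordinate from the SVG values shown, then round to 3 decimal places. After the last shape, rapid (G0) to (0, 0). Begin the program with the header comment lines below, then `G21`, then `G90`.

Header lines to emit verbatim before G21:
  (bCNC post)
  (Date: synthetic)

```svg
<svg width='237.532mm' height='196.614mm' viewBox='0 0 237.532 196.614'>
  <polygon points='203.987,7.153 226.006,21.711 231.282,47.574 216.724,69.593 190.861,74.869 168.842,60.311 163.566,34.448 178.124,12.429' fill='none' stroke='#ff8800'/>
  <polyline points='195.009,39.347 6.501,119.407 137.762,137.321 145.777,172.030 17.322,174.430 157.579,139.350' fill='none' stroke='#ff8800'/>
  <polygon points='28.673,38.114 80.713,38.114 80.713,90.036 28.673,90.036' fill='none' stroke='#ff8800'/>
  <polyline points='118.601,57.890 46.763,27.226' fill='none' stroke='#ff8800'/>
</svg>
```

viewBox `0 0 237.532 196.614` with mm width/height → 1 unit = 1 mm. Flip: y_m = 196.614 − y_svg.

**Shape 1** — `<polygon>` regular polygon, stroke `#ff8800` → engrave (S274, F2092). Machine vertices: (203.987,189.461) → (226.006,174.903) → (231.282,149.040) → (216.724,127.021) → (190.861,121.745) → (168.842,136.303) → (163.566,162.166) → (178.124,184.185) → (203.987,189.461). Closed: final G1 returns to the first vertex.

**Shape 2** — `<polyline>` open polyline, stroke `#ff8800` → engrave (S274, F2092). Machine vertices: (195.009,157.267) → (6.501,77.207) → (137.762,59.293) → (145.777,24.584) → (17.322,22.184) → (157.579,57.264). Open path.

**Shape 3** — `<polygon>` rectangle, stroke `#ff8800` → engrave (S274, F2092). Machine vertices: (28.673,158.500) → (80.713,158.500) → (80.713,106.578) → (28.673,106.578) → (28.673,158.500). Closed: final G1 returns to the first vertex.

**Shape 4** — `<polyline>` line segment, stroke `#ff8800` → engrave (S274, F2092). Machine vertices: (118.601,138.724) → (46.763,169.388). Open path.

(bCNC post)
(Date: synthetic)
G21
G90
G0 X203.987 Y189.461
M3 S274
G1 X226.006 Y174.903 F2092
G1 X231.282 Y149.040
G1 X216.724 Y127.021
G1 X190.861 Y121.745
G1 X168.842 Y136.303
G1 X163.566 Y162.166
G1 X178.124 Y184.185
G1 X203.987 Y189.461
M5
G0 X195.009 Y157.267
M3 S274
G1 X6.501 Y77.207 F2092
G1 X137.762 Y59.293
G1 X145.777 Y24.584
G1 X17.322 Y22.184
G1 X157.579 Y57.264
M5
G0 X28.673 Y158.500
M3 S274
G1 X80.713 Y158.500 F2092
G1 X80.713 Y106.578
G1 X28.673 Y106.578
G1 X28.673 Y158.500
M5
G0 X118.601 Y138.724
M3 S274
G1 X46.763 Y169.388 F2092
M5
G0 X0.000 Y0.000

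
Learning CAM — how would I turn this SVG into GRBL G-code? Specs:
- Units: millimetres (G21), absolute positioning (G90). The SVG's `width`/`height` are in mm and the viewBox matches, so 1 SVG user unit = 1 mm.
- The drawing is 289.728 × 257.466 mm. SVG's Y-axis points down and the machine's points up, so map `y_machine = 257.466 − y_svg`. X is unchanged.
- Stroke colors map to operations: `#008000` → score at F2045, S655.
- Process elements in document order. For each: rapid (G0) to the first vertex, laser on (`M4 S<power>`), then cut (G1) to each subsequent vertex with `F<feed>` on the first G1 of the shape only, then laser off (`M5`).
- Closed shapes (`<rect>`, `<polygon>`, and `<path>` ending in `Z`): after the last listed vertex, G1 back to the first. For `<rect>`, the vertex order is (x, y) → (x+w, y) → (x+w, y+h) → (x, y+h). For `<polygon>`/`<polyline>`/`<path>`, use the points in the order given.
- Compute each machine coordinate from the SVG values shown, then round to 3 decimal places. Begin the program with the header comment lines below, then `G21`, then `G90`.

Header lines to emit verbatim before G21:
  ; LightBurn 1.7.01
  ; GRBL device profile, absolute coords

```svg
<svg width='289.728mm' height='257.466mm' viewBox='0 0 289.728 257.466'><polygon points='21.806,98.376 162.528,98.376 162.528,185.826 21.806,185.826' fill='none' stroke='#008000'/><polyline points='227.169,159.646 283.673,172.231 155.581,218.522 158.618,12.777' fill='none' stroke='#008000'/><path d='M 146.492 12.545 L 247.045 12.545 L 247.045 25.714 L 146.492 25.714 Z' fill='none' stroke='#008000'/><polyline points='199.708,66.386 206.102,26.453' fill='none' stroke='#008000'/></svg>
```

1 u = 1 mm; y_m = 257.466 − y.

[1] `<polygon>` rectangle, #008000→score S655 F2045: (21.806,159.090) → (162.528,159.090) → (162.528,71.640) → (21.806,71.640) → (21.806,159.090) (closed)

[2] `<polyline>` open polyline, #008000→score S655 F2045: (227.169,97.820) → (283.673,85.235) → (155.581,38.944) → (158.618,244.689)

[3] `<path>` rectangle, #008000→score S655 F2045: (146.492,244.921) → (247.045,244.921) → (247.045,231.752) → (146.492,231.752) → (146.492,244.921) (closed)

[4] `<polyline>` line segment, #008000→score S655 F2045: (199.708,191.080) → (206.102,231.013)

; LightBurn 1.7.01
; GRBL device profile, absolute coords
G21
G90
G0 X21.806 Y159.090
M4 S655
G1 X162.528 Y159.090 F2045
G1 X162.528 Y71.640
G1 X21.806 Y71.640
G1 X21.806 Y159.090
M5
G0 X227.169 Y97.820
M4 S655
G1 X283.673 Y85.235 F2045
G1 X155.581 Y38.944
G1 X158.618 Y244.689
M5
G0 X146.492 Y244.921
M4 S655
G1 X247.045 Y244.921 F2045
G1 X247.045 Y231.752
G1 X146.492 Y231.752
G1 X146.492 Y244.921
M5
G0 X199.708 Y191.080
M4 S655
G1 X206.102 Y231.013 F2045
M5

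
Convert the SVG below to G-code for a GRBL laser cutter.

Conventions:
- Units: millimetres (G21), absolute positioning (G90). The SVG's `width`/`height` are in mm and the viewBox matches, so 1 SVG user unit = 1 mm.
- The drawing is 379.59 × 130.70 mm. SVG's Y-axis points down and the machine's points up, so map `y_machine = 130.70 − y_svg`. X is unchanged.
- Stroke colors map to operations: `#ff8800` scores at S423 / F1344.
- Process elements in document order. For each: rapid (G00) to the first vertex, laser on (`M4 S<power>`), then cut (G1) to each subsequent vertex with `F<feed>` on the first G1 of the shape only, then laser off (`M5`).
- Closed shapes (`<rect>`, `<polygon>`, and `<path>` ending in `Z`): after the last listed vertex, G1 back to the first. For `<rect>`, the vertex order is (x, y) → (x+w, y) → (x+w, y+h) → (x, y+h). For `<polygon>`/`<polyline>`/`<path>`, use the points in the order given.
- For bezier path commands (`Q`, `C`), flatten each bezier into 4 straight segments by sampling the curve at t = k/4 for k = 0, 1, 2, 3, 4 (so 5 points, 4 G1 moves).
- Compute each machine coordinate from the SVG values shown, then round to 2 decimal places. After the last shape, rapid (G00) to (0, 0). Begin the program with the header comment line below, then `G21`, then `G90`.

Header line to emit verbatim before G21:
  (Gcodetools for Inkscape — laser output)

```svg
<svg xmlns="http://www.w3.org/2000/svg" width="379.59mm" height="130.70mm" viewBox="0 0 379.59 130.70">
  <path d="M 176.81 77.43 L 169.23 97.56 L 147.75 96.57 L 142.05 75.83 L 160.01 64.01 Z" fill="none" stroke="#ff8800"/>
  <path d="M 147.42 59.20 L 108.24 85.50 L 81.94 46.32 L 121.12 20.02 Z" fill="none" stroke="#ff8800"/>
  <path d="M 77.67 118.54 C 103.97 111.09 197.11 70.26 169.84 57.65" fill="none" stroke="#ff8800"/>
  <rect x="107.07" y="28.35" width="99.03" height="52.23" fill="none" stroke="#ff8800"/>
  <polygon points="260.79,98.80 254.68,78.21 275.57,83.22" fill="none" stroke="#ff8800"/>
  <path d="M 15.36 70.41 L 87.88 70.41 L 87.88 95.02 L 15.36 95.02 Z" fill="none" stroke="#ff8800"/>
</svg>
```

(Gcodetools for Inkscape — laser output)
G21
G90
G00 X176.81 Y53.27
M4 S423
G1 X169.23 Y33.14 F1344
G1 X147.75 Y34.13
G1 X142.05 Y54.87
G1 X160.01 Y66.69
G1 X176.81 Y53.27
M5
G00 X147.42 Y71.50
M4 S423
G1 X108.24 Y45.20 F1344
G1 X81.94 Y84.38
G1 X121.12 Y110.68
G1 X147.42 Y71.50
M5
G00 X77.67 Y12.16
M4 S423
G1 X107.00 Y23.04 F1344
G1 X143.84 Y40.67
G1 X170.64 Y59.26
G1 X169.84 Y73.05
M5
G00 X107.07 Y102.35
M4 S423
G1 X206.10 Y102.35 F1344
G1 X206.10 Y50.12
G1 X107.07 Y50.12
G1 X107.07 Y102.35
M5
G00 X260.79 Y31.90
M4 S423
G1 X254.68 Y52.49 F1344
G1 X275.57 Y47.48
G1 X260.79 Y31.90
M5
G00 X15.36 Y60.29
M4 S423
G1 X87.88 Y60.29 F1344
G1 X87.88 Y35.68
G1 X15.36 Y35.68
G1 X15.36 Y60.29
M5
G00 X0.00 Y0.00

1 u = 1 mm; y_m = 130.70 − y.

[1] `<path>` regular polygon, #ff8800→score S423 F1344: (176.81,53.27) → (169.23,33.14) → (147.75,34.13) → (142.05,54.87) → (160.01,66.69) → (176.81,53.27) (closed)

[2] `<path>` regular polygon, #ff8800→score S423 F1344: (147.42,71.50) → (108.24,45.20) → (81.94,84.38) → (121.12,110.68) → (147.42,71.50) (closed)

[3] `<path>` cubic bezier, #ff8800→score S423 F1344: (77.67,12.16) → (107.00,23.04) → (143.84,40.67) → (170.64,59.26) → (169.84,73.05)

[4] `<rect>` rectangle, #ff8800→score S423 F1344: (107.07,102.35) → (206.10,102.35) → (206.10,50.12) → (107.07,50.12) → (107.07,102.35) (closed)

[5] `<polygon>` regular polygon, #ff8800→score S423 F1344: (260.79,31.90) → (254.68,52.49) → (275.57,47.48) → (260.79,31.90) (closed)

[6] `<path>` rectangle, #ff8800→score S423 F1344: (15.36,60.29) → (87.88,60.29) → (87.88,35.68) → (15.36,35.68) → (15.36,60.29) (closed)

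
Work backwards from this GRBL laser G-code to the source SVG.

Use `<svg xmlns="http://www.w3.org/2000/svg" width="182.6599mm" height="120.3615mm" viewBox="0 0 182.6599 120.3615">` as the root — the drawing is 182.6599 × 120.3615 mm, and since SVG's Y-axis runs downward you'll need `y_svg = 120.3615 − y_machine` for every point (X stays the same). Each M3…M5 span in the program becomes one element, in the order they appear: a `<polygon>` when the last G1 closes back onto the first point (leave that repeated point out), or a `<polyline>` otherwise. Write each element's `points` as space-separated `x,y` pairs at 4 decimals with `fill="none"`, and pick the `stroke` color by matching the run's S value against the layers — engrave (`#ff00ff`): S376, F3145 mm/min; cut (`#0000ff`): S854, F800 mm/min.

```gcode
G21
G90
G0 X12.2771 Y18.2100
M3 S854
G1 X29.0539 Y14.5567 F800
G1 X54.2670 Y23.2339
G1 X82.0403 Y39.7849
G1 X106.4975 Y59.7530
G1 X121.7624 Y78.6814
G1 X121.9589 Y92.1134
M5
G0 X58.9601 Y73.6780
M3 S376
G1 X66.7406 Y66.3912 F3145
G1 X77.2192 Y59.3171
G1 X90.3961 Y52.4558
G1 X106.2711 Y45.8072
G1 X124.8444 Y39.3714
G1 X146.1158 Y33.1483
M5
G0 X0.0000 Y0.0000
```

<svg xmlns="http://www.w3.org/2000/svg" width="182.6599mm" height="120.3615mm" viewBox="0 0 182.6599 120.3615">
  <polyline points="12.2771,102.1515 29.0539,105.8048 54.2670,97.1276 82.0403,80.5766 106.4975,60.6085 121.7624,41.6801 121.9589,28.2481" fill="none" stroke="#0000ff"/>
  <polyline points="58.9601,46.6835 66.7406,53.9703 77.2192,61.0444 90.3961,67.9057 106.2711,74.5543 124.8444,80.9901 146.1158,87.2132" fill="none" stroke="#ff00ff"/>
</svg>

Machine Y-up, SVG Y-down with viewBox height 120.3615, so y_svg = 120.3615 − y_machine; X carries over.

Run 1: S854 ⇒ cut layer `#0000ff`. The run is open, so emit a `<polyline>` with points (Y-flipped): 12.2771,102.1515 29.0539,105.8048 54.2670,97.1276 82.0403,80.5766 106.4975,60.6085 121.7624,41.6801 121.9589,28.2481.

Run 2: power S376 maps to stroke `#ff00ff` (engrave). The run is open, so emit a `<polyline>` with points (Y-flipped): 58.9601,46.6835 66.7406,53.9703 77.2192,61.0444 90.3961,67.9057 106.2711,74.5543 124.8444,80.9901 146.1158,87.2132.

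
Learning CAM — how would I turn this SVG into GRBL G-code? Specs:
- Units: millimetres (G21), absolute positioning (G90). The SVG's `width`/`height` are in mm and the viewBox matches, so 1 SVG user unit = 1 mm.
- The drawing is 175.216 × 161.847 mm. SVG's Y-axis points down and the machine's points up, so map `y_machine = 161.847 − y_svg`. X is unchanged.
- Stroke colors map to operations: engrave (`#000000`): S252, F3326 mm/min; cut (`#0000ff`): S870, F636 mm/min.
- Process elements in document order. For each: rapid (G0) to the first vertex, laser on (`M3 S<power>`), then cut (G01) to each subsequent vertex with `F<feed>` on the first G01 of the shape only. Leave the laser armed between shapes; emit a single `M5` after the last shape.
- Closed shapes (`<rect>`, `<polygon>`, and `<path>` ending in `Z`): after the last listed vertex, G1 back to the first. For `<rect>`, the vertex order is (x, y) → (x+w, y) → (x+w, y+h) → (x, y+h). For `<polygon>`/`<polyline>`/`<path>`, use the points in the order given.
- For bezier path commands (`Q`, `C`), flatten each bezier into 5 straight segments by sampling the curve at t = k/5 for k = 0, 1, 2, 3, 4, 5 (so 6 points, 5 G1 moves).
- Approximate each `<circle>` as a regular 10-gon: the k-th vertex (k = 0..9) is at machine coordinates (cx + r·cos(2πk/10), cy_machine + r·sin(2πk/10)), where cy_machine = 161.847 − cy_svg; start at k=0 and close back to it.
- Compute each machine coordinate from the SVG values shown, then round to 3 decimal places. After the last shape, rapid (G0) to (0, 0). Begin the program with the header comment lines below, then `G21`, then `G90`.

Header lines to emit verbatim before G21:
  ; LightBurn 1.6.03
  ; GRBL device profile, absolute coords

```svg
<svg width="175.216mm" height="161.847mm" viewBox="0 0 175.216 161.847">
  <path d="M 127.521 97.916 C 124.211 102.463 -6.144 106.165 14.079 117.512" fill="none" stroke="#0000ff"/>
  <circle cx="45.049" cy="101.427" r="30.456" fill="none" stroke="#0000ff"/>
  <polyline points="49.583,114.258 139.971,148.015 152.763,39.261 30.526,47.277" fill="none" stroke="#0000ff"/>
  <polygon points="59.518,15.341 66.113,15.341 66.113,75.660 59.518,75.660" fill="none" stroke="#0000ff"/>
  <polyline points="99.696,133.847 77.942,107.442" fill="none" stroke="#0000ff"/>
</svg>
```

; LightBurn 1.6.03
; GRBL device profile, absolute coords
G21
G90
G0 X127.521 Y63.931
M3 S870
G01 X112.511 Y61.236 F636
G01 X80.335 Y58.337
G01 X44.321 Y54.825
G01 X17.794 Y50.294
G01 X14.079 Y44.335
G0 X75.505 Y60.420
M3 S870
G01 X69.688 Y78.322 F636
G01 X54.460 Y89.385
G01 X35.638 Y89.385
G01 X20.410 Y78.322
G01 X14.593 Y60.420
G01 X20.410 Y42.518
G01 X35.638 Y31.455
G01 X54.460 Y31.455
G01 X69.688 Y42.518
G01 X75.505 Y60.420
G0 X49.583 Y47.589
M3 S870
G01 X139.971 Y13.832 F636
G01 X152.763 Y122.586
G01 X30.526 Y114.570
G0 X59.518 Y146.506
M3 S870
G01 X66.113 Y146.506 F636
G01 X66.113 Y86.187
G01 X59.518 Y86.187
G01 X59.518 Y146.506
G0 X99.696 Y28.000
M3 S870
G01 X77.942 Y54.405 F636
M5
G0 X0.000 Y0.000

Since the viewBox matches the mm dimensions, user units are millimetres directly. The only transform is the Y-flip y_m = 161.847 − y_svg.

Shape 1 is a cubic bezier drawn with `<path>`. Its stroke #0000ff means cut at S870, F636. After flipping Y the toolpath is (127.521,63.931) → (112.511,61.236) → (80.335,58.337) → (44.321,54.825) → (17.794,50.294) → (14.079,44.335).

Shape 2 is a circle drawn with `<circle>`. Its stroke #0000ff means cut at S870, F636. After flipping Y the toolpath is (75.505,60.420) → (69.688,78.322) → (54.460,89.385) → (35.638,89.385) → (20.410,78.322) → (14.593,60.420) → (20.410,42.518) → (35.638,31.455) → (54.460,31.455) → (69.688,42.518) → (75.505,60.420), returning to the start.

Shape 3 is a open polyline drawn with `<polyline>`. Its stroke #0000ff means cut at S870, F636. After flipping Y the toolpath is (49.583,47.589) → (139.971,13.832) → (152.763,122.586) → (30.526,114.570).

Shape 4 is a rectangle drawn with `<polygon>`. Its stroke #0000ff means cut at S870, F636. After flipping Y the toolpath is (59.518,146.506) → (66.113,146.506) → (66.113,86.187) → (59.518,86.187) → (59.518,146.506), returning to the start.

Shape 5 is a line segment drawn with `<polyline>`. Its stroke #0000ff means cut at S870, F636. After flipping Y the toolpath is (99.696,28.000) → (77.942,54.405).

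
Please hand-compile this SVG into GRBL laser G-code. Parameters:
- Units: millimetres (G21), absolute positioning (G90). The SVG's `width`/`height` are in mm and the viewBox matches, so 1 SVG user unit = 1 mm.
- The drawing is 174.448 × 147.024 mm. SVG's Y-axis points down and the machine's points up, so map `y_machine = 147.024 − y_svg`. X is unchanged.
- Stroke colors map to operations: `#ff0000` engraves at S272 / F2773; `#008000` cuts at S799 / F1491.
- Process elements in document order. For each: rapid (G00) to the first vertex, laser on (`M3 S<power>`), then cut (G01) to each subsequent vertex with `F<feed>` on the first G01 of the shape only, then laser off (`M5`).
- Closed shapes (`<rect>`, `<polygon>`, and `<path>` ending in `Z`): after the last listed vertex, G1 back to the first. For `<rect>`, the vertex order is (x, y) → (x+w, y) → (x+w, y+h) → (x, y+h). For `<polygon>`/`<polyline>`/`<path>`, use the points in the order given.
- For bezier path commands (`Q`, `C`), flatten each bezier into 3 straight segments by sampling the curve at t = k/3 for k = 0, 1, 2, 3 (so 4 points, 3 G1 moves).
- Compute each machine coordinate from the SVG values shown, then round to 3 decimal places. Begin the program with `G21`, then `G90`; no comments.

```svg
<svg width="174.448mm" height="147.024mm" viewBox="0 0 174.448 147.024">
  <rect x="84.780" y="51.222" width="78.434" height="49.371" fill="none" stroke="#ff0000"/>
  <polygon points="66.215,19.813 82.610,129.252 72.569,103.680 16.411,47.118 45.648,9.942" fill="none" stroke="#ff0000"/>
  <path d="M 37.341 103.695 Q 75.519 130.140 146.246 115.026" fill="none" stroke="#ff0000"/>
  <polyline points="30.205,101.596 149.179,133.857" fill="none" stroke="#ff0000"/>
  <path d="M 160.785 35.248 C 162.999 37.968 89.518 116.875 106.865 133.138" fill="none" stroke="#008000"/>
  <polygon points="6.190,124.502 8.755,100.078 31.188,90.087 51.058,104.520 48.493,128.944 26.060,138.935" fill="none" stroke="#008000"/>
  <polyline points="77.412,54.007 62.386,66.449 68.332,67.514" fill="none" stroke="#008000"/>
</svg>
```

1 u = 1 mm; y_m = 147.024 − y.

[1] `<rect>` rectangle, #ff0000→engrave S272 F2773: (84.780,95.802) → (163.214,95.802) → (163.214,46.431) → (84.780,46.431) → (84.780,95.802) (closed)

[2] `<polygon>` closed polygon, #ff0000→engrave S272 F2773: (66.215,127.211) → (82.610,17.772) → (72.569,43.344) → (16.411,99.906) → (45.648,137.082) → (66.215,127.211) (closed)

[3] `<path>` quadratic bezier, #ff0000→engrave S272 F2773: (37.341,43.329) → (66.410,30.317) → (102.711,26.540) → (146.246,31.998)

[4] `<polyline>` line segment, #ff0000→engrave S272 F2773: (30.205,45.428) → (149.179,13.167)

[5] `<path>` cubic bezier, #008000→cut S799 F1491: (160.785,111.776) → (143.935,88.802) → (113.626,45.888) → (106.865,13.886)

[6] `<polygon>` regular polygon, #008000→cut S799 F1491: (6.190,22.522) → (8.755,46.946) → (31.188,56.937) → (51.058,42.504) → (48.493,18.080) → (26.060,8.089) → (6.190,22.522) (closed)

[7] `<polyline>` open polyline, #008000→cut S799 F1491: (77.412,93.017) → (62.386,80.575) → (68.332,79.510)

G21
G90
G00 X84.780 Y95.802
M3 S272
G01 X163.214 Y95.802 F2773
G01 X163.214 Y46.431
G01 X84.780 Y46.431
G01 X84.780 Y95.802
M5
G00 X66.215 Y127.211
M3 S272
G01 X82.610 Y17.772 F2773
G01 X72.569 Y43.344
G01 X16.411 Y99.906
G01 X45.648 Y137.082
G01 X66.215 Y127.211
M5
G00 X37.341 Y43.329
M3 S272
G01 X66.410 Y30.317 F2773
G01 X102.711 Y26.540
G01 X146.246 Y31.998
M5
G00 X30.205 Y45.428
M3 S272
G01 X149.179 Y13.167 F2773
M5
G00 X160.785 Y111.776
M3 S799
G01 X143.935 Y88.802 F1491
G01 X113.626 Y45.888
G01 X106.865 Y13.886
M5
G00 X6.190 Y22.522
M3 S799
G01 X8.755 Y46.946 F1491
G01 X31.188 Y56.937
G01 X51.058 Y42.504
G01 X48.493 Y18.080
G01 X26.060 Y8.089
G01 X6.190 Y22.522
M5
G00 X77.412 Y93.017
M3 S799
G01 X62.386 Y80.575 F1491
G01 X68.332 Y79.510
M5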